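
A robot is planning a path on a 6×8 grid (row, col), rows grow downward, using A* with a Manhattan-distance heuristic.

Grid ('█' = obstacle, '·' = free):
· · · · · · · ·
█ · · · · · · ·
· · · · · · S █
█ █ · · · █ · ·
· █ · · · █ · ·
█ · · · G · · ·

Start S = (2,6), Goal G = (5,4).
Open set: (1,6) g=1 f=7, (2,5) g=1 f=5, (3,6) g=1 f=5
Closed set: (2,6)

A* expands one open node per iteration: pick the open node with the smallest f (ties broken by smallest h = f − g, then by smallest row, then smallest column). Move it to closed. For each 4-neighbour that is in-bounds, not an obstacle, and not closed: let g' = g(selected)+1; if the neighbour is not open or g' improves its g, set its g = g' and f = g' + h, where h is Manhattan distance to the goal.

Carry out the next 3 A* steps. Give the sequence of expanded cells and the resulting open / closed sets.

step 1: expand (2,5) (f=5, h=4) → closed; open now [(1,5) g=2 f=7, (1,6) g=1 f=7, (2,4) g=2 f=5, (3,6) g=1 f=5]
step 2: expand (2,4) (f=5, h=3) → closed; open now [(1,4) g=3 f=7, (1,5) g=2 f=7, (1,6) g=1 f=7, (2,3) g=3 f=7, (3,4) g=3 f=5, (3,6) g=1 f=5]
step 3: expand (3,4) (f=5, h=2) → closed; open now [(1,4) g=3 f=7, (1,5) g=2 f=7, (1,6) g=1 f=7, (2,3) g=3 f=7, (3,3) g=4 f=7, (3,6) g=1 f=5, (4,4) g=4 f=5]

order=[(2,5) → (2,4) → (3,4)]; open=[(1,4) g=3 f=7, (1,5) g=2 f=7, (1,6) g=1 f=7, (2,3) g=3 f=7, (3,3) g=4 f=7, (3,6) g=1 f=5, (4,4) g=4 f=5]; closed=[(2,4), (2,5), (2,6), (3,4)]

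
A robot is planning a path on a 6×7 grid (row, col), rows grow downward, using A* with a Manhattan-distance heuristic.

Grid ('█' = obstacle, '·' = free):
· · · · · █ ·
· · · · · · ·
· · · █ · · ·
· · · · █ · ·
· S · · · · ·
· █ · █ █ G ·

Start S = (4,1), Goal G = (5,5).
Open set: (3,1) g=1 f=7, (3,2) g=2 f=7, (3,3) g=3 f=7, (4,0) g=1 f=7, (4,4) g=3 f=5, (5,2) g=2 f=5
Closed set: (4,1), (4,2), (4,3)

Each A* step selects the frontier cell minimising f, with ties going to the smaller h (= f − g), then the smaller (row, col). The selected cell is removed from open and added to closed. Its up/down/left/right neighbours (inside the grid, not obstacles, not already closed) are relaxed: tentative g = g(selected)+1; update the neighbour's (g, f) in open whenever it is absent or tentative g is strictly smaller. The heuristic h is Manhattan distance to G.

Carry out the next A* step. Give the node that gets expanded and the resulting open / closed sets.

expanded=(4,4); open=[(3,1) g=1 f=7, (3,2) g=2 f=7, (3,3) g=3 f=7, (4,0) g=1 f=7, (4,5) g=4 f=5, (5,2) g=2 f=5]; closed=[(4,1), (4,2), (4,3), (4,4)]

step 1: expand (4,4) (f=5, h=2) → closed; open now [(3,1) g=1 f=7, (3,2) g=2 f=7, (3,3) g=3 f=7, (4,0) g=1 f=7, (4,5) g=4 f=5, (5,2) g=2 f=5]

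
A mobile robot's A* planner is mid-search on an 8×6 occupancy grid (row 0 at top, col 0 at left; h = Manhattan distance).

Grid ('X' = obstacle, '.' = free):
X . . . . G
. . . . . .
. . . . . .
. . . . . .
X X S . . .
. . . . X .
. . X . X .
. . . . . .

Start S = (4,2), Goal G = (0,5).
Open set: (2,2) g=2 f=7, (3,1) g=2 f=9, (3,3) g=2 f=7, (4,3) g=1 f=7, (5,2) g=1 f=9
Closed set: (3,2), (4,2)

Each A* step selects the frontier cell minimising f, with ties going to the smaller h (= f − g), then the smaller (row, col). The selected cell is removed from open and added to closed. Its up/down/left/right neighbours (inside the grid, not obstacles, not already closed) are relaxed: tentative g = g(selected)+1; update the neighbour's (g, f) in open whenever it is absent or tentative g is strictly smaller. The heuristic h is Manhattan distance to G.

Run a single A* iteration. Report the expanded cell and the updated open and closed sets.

expanded=(2,2); open=[(1,2) g=3 f=7, (2,1) g=3 f=9, (2,3) g=3 f=7, (3,1) g=2 f=9, (3,3) g=2 f=7, (4,3) g=1 f=7, (5,2) g=1 f=9]; closed=[(2,2), (3,2), (4,2)]

step 1: expand (2,2) (f=7, h=5) → closed; open now [(1,2) g=3 f=7, (2,1) g=3 f=9, (2,3) g=3 f=7, (3,1) g=2 f=9, (3,3) g=2 f=7, (4,3) g=1 f=7, (5,2) g=1 f=9]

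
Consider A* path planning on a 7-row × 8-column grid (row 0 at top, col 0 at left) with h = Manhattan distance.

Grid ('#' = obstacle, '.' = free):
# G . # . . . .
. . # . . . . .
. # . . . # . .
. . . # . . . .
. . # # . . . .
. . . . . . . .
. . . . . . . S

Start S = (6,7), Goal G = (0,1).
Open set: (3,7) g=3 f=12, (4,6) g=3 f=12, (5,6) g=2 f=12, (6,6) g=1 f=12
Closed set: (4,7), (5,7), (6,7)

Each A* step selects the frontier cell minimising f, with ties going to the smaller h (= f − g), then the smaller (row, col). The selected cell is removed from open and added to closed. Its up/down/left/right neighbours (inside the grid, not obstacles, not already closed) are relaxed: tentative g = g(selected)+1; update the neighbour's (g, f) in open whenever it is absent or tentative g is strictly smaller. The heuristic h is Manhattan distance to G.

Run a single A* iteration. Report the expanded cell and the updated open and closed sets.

step 1: expand (3,7) (f=12, h=9) → closed; open now [(2,7) g=4 f=12, (3,6) g=4 f=12, (4,6) g=3 f=12, (5,6) g=2 f=12, (6,6) g=1 f=12]

expanded=(3,7); open=[(2,7) g=4 f=12, (3,6) g=4 f=12, (4,6) g=3 f=12, (5,6) g=2 f=12, (6,6) g=1 f=12]; closed=[(3,7), (4,7), (5,7), (6,7)]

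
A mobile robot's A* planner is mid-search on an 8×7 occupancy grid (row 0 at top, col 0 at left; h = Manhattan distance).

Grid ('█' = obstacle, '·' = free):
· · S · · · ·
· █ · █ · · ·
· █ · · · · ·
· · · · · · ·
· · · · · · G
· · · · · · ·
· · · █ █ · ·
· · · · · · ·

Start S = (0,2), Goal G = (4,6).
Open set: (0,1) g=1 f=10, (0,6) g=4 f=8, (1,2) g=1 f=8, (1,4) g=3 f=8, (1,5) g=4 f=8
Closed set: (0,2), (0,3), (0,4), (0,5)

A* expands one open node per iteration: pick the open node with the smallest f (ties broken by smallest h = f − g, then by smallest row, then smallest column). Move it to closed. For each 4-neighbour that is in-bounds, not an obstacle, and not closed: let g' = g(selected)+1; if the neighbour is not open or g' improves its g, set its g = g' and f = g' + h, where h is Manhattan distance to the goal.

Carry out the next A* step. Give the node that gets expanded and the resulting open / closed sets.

expanded=(0,6); open=[(0,1) g=1 f=10, (1,2) g=1 f=8, (1,4) g=3 f=8, (1,5) g=4 f=8, (1,6) g=5 f=8]; closed=[(0,2), (0,3), (0,4), (0,5), (0,6)]

step 1: expand (0,6) (f=8, h=4) → closed; open now [(0,1) g=1 f=10, (1,2) g=1 f=8, (1,4) g=3 f=8, (1,5) g=4 f=8, (1,6) g=5 f=8]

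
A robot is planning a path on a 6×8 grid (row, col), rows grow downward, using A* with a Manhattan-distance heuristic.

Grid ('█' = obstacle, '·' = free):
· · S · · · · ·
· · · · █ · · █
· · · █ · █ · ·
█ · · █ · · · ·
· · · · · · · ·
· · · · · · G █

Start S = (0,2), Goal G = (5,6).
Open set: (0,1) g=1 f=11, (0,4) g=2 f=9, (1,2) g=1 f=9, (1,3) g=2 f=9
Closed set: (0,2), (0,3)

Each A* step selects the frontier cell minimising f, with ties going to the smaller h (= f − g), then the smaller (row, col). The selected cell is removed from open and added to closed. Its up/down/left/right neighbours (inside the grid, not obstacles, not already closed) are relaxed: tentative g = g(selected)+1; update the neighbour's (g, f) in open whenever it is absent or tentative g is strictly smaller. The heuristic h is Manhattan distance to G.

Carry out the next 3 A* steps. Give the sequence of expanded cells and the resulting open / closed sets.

step 1: expand (0,4) (f=9, h=7) → closed; open now [(0,1) g=1 f=11, (0,5) g=3 f=9, (1,2) g=1 f=9, (1,3) g=2 f=9]
step 2: expand (0,5) (f=9, h=6) → closed; open now [(0,1) g=1 f=11, (0,6) g=4 f=9, (1,2) g=1 f=9, (1,3) g=2 f=9, (1,5) g=4 f=9]
step 3: expand (0,6) (f=9, h=5) → closed; open now [(0,1) g=1 f=11, (0,7) g=5 f=11, (1,2) g=1 f=9, (1,3) g=2 f=9, (1,5) g=4 f=9, (1,6) g=5 f=9]

order=[(0,4) → (0,5) → (0,6)]; open=[(0,1) g=1 f=11, (0,7) g=5 f=11, (1,2) g=1 f=9, (1,3) g=2 f=9, (1,5) g=4 f=9, (1,6) g=5 f=9]; closed=[(0,2), (0,3), (0,4), (0,5), (0,6)]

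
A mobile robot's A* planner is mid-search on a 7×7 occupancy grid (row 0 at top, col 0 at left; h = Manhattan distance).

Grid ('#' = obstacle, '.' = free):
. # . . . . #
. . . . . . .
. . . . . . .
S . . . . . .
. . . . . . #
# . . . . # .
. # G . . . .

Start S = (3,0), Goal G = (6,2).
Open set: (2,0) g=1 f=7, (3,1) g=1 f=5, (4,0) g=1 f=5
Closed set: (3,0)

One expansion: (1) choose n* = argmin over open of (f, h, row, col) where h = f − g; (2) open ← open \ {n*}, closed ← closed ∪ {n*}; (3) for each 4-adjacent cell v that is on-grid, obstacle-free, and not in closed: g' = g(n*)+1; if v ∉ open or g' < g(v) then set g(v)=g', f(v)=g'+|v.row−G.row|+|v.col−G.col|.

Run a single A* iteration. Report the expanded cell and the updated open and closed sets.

step 1: expand (3,1) (f=5, h=4) → closed; open now [(2,0) g=1 f=7, (2,1) g=2 f=7, (3,2) g=2 f=5, (4,0) g=1 f=5, (4,1) g=2 f=5]

expanded=(3,1); open=[(2,0) g=1 f=7, (2,1) g=2 f=7, (3,2) g=2 f=5, (4,0) g=1 f=5, (4,1) g=2 f=5]; closed=[(3,0), (3,1)]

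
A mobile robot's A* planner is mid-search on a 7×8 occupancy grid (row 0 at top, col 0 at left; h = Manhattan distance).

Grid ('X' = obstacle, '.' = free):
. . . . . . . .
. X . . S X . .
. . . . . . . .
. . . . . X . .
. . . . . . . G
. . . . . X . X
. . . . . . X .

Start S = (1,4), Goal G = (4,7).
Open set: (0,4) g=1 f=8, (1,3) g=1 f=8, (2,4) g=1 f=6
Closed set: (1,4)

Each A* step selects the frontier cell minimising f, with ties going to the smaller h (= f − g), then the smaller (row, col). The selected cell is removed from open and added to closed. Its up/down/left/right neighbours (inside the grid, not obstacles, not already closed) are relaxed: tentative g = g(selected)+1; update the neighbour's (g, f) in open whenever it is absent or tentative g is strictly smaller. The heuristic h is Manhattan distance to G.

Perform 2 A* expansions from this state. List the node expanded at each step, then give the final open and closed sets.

order=[(2,4) → (2,5)]; open=[(0,4) g=1 f=8, (1,3) g=1 f=8, (2,3) g=2 f=8, (2,6) g=3 f=6, (3,4) g=2 f=6]; closed=[(1,4), (2,4), (2,5)]

step 1: expand (2,4) (f=6, h=5) → closed; open now [(0,4) g=1 f=8, (1,3) g=1 f=8, (2,3) g=2 f=8, (2,5) g=2 f=6, (3,4) g=2 f=6]
step 2: expand (2,5) (f=6, h=4) → closed; open now [(0,4) g=1 f=8, (1,3) g=1 f=8, (2,3) g=2 f=8, (2,6) g=3 f=6, (3,4) g=2 f=6]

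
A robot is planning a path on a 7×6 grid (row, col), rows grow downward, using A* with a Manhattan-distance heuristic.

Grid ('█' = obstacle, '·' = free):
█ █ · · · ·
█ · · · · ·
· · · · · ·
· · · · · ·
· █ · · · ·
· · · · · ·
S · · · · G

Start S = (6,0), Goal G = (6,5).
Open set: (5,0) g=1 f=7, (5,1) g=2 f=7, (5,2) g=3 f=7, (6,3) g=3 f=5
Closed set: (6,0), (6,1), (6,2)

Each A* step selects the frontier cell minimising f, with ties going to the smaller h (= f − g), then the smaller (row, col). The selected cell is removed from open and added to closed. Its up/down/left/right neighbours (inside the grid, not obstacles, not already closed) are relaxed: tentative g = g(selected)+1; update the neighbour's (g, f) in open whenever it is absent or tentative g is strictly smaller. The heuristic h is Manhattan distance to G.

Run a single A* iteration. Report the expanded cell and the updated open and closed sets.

expanded=(6,3); open=[(5,0) g=1 f=7, (5,1) g=2 f=7, (5,2) g=3 f=7, (5,3) g=4 f=7, (6,4) g=4 f=5]; closed=[(6,0), (6,1), (6,2), (6,3)]

step 1: expand (6,3) (f=5, h=2) → closed; open now [(5,0) g=1 f=7, (5,1) g=2 f=7, (5,2) g=3 f=7, (5,3) g=4 f=7, (6,4) g=4 f=5]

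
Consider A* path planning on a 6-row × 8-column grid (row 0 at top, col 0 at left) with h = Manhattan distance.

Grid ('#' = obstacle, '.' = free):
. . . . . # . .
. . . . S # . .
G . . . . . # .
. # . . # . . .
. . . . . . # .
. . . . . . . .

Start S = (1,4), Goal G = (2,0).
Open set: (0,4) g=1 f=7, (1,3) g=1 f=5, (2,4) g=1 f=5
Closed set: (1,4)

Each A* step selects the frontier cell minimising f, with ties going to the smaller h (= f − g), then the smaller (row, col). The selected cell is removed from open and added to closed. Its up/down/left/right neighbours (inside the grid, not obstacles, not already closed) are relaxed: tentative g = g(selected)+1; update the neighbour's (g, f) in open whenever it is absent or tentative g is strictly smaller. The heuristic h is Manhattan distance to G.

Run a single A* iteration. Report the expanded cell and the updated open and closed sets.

expanded=(1,3); open=[(0,3) g=2 f=7, (0,4) g=1 f=7, (1,2) g=2 f=5, (2,3) g=2 f=5, (2,4) g=1 f=5]; closed=[(1,3), (1,4)]

step 1: expand (1,3) (f=5, h=4) → closed; open now [(0,3) g=2 f=7, (0,4) g=1 f=7, (1,2) g=2 f=5, (2,3) g=2 f=5, (2,4) g=1 f=5]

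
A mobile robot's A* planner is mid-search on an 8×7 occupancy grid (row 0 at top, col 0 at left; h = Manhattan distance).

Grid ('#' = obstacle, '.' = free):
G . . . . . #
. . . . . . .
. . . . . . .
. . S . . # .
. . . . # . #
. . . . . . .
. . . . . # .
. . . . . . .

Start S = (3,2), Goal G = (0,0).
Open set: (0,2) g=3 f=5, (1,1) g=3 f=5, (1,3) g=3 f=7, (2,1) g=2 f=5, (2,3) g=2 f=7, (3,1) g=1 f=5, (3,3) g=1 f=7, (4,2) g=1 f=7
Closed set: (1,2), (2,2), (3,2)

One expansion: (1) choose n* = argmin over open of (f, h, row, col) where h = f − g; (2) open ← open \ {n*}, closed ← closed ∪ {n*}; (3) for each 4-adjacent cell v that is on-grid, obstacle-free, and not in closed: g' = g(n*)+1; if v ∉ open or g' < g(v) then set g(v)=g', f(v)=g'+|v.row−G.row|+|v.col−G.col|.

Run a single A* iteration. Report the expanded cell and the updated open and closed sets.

step 1: expand (0,2) (f=5, h=2) → closed; open now [(0,1) g=4 f=5, (0,3) g=4 f=7, (1,1) g=3 f=5, (1,3) g=3 f=7, (2,1) g=2 f=5, (2,3) g=2 f=7, (3,1) g=1 f=5, (3,3) g=1 f=7, (4,2) g=1 f=7]

expanded=(0,2); open=[(0,1) g=4 f=5, (0,3) g=4 f=7, (1,1) g=3 f=5, (1,3) g=3 f=7, (2,1) g=2 f=5, (2,3) g=2 f=7, (3,1) g=1 f=5, (3,3) g=1 f=7, (4,2) g=1 f=7]; closed=[(0,2), (1,2), (2,2), (3,2)]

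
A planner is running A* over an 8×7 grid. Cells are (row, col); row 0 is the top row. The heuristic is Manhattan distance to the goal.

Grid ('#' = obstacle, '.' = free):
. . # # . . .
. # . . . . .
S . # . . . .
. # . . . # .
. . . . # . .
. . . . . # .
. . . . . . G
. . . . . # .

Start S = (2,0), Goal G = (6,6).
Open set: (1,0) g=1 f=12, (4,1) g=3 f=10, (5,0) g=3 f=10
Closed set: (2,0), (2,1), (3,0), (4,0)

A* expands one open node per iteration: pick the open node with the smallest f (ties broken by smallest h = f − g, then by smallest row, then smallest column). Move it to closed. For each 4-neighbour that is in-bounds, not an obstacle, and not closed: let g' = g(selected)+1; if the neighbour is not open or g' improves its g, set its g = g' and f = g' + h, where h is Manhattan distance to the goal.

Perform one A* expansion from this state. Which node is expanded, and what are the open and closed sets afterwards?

expanded=(4,1); open=[(1,0) g=1 f=12, (4,2) g=4 f=10, (5,0) g=3 f=10, (5,1) g=4 f=10]; closed=[(2,0), (2,1), (3,0), (4,0), (4,1)]

step 1: expand (4,1) (f=10, h=7) → closed; open now [(1,0) g=1 f=12, (4,2) g=4 f=10, (5,0) g=3 f=10, (5,1) g=4 f=10]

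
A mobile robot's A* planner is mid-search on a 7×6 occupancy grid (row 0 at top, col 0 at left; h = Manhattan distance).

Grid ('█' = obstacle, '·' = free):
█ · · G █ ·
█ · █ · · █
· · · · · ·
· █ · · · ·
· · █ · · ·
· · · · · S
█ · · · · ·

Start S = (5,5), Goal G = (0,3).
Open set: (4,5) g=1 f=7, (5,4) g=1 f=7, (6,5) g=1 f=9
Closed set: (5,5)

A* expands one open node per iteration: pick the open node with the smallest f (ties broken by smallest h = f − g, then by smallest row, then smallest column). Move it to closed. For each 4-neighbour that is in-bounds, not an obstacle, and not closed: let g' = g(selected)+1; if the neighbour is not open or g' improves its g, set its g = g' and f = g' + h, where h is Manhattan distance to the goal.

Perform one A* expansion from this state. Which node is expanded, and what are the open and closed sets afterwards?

step 1: expand (4,5) (f=7, h=6) → closed; open now [(3,5) g=2 f=7, (4,4) g=2 f=7, (5,4) g=1 f=7, (6,5) g=1 f=9]

expanded=(4,5); open=[(3,5) g=2 f=7, (4,4) g=2 f=7, (5,4) g=1 f=7, (6,5) g=1 f=9]; closed=[(4,5), (5,5)]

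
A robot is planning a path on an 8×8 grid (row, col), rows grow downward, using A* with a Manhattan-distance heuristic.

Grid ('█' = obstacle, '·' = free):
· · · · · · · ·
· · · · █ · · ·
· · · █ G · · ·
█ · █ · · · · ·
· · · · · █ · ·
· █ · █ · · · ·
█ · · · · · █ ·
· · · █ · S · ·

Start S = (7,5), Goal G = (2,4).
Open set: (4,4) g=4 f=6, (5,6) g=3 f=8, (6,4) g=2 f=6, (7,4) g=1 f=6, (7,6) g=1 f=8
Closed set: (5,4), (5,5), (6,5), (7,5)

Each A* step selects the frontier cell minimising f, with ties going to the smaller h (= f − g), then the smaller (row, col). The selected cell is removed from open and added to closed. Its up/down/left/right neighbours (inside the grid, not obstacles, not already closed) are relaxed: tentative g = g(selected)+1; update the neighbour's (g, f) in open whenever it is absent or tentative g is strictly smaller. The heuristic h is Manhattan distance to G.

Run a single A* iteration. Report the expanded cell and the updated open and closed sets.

step 1: expand (4,4) (f=6, h=2) → closed; open now [(3,4) g=5 f=6, (4,3) g=5 f=8, (5,6) g=3 f=8, (6,4) g=2 f=6, (7,4) g=1 f=6, (7,6) g=1 f=8]

expanded=(4,4); open=[(3,4) g=5 f=6, (4,3) g=5 f=8, (5,6) g=3 f=8, (6,4) g=2 f=6, (7,4) g=1 f=6, (7,6) g=1 f=8]; closed=[(4,4), (5,4), (5,5), (6,5), (7,5)]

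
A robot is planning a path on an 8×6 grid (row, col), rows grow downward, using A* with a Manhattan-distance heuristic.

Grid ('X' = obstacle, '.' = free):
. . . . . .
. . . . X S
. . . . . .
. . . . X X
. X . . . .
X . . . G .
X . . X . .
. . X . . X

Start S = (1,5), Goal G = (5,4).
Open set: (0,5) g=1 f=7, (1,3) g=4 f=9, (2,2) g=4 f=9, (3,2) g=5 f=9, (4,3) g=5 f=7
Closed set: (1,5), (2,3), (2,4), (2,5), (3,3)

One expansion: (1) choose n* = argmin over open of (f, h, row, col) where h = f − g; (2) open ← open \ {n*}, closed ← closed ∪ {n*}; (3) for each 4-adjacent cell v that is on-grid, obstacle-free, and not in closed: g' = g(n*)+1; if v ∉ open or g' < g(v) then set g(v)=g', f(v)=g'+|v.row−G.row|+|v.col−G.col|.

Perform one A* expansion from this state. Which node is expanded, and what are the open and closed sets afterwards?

expanded=(4,3); open=[(0,5) g=1 f=7, (1,3) g=4 f=9, (2,2) g=4 f=9, (3,2) g=5 f=9, (4,2) g=6 f=9, (4,4) g=6 f=7, (5,3) g=6 f=7]; closed=[(1,5), (2,3), (2,4), (2,5), (3,3), (4,3)]

step 1: expand (4,3) (f=7, h=2) → closed; open now [(0,5) g=1 f=7, (1,3) g=4 f=9, (2,2) g=4 f=9, (3,2) g=5 f=9, (4,2) g=6 f=9, (4,4) g=6 f=7, (5,3) g=6 f=7]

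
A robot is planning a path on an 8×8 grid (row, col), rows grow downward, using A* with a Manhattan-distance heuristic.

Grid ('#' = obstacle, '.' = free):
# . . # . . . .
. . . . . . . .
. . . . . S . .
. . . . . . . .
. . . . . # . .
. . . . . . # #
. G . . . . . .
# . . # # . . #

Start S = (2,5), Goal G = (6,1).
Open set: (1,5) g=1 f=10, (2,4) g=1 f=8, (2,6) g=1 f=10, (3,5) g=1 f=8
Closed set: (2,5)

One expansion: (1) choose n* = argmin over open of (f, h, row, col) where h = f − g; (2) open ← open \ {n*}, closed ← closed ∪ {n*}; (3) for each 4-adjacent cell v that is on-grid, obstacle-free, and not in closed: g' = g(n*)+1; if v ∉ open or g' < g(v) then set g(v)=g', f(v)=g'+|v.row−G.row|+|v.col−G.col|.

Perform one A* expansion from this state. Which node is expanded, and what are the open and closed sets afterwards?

step 1: expand (2,4) (f=8, h=7) → closed; open now [(1,4) g=2 f=10, (1,5) g=1 f=10, (2,3) g=2 f=8, (2,6) g=1 f=10, (3,4) g=2 f=8, (3,5) g=1 f=8]

expanded=(2,4); open=[(1,4) g=2 f=10, (1,5) g=1 f=10, (2,3) g=2 f=8, (2,6) g=1 f=10, (3,4) g=2 f=8, (3,5) g=1 f=8]; closed=[(2,4), (2,5)]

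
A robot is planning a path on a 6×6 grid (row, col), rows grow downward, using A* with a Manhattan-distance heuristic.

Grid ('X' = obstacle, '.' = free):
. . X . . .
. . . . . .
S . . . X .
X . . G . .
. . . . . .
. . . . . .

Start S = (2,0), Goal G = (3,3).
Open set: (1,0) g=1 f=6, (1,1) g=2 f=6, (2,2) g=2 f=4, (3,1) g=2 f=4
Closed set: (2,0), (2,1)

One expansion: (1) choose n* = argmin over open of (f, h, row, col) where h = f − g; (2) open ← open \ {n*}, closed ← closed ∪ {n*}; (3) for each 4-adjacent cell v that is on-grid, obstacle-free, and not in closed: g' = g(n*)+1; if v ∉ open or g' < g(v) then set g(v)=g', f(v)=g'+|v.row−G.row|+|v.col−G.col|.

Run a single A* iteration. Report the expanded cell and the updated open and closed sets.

expanded=(2,2); open=[(1,0) g=1 f=6, (1,1) g=2 f=6, (1,2) g=3 f=6, (2,3) g=3 f=4, (3,1) g=2 f=4, (3,2) g=3 f=4]; closed=[(2,0), (2,1), (2,2)]

step 1: expand (2,2) (f=4, h=2) → closed; open now [(1,0) g=1 f=6, (1,1) g=2 f=6, (1,2) g=3 f=6, (2,3) g=3 f=4, (3,1) g=2 f=4, (3,2) g=3 f=4]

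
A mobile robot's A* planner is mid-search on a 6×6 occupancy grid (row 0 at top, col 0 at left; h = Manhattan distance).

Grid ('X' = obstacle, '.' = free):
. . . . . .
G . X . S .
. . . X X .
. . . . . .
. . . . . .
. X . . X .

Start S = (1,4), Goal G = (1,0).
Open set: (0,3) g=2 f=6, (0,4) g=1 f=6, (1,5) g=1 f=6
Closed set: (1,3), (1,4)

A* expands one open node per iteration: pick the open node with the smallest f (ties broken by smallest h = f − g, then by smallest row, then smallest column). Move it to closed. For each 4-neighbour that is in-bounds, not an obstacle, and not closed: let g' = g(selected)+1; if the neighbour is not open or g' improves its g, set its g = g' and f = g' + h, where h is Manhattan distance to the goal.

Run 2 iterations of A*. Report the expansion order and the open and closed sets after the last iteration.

step 1: expand (0,3) (f=6, h=4) → closed; open now [(0,2) g=3 f=6, (0,4) g=1 f=6, (1,5) g=1 f=6]
step 2: expand (0,2) (f=6, h=3) → closed; open now [(0,1) g=4 f=6, (0,4) g=1 f=6, (1,5) g=1 f=6]

order=[(0,3) → (0,2)]; open=[(0,1) g=4 f=6, (0,4) g=1 f=6, (1,5) g=1 f=6]; closed=[(0,2), (0,3), (1,3), (1,4)]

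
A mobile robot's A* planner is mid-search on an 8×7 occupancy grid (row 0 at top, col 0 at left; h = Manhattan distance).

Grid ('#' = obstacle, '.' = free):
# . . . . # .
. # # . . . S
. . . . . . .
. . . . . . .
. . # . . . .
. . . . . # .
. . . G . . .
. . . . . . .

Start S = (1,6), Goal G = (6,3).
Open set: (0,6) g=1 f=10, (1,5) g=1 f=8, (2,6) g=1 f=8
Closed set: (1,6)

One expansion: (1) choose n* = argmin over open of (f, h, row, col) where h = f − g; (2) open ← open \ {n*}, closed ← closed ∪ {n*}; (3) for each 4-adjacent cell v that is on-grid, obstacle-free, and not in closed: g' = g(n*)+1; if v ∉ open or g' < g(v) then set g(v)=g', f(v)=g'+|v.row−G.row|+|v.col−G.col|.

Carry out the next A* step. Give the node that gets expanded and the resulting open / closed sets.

step 1: expand (1,5) (f=8, h=7) → closed; open now [(0,6) g=1 f=10, (1,4) g=2 f=8, (2,5) g=2 f=8, (2,6) g=1 f=8]

expanded=(1,5); open=[(0,6) g=1 f=10, (1,4) g=2 f=8, (2,5) g=2 f=8, (2,6) g=1 f=8]; closed=[(1,5), (1,6)]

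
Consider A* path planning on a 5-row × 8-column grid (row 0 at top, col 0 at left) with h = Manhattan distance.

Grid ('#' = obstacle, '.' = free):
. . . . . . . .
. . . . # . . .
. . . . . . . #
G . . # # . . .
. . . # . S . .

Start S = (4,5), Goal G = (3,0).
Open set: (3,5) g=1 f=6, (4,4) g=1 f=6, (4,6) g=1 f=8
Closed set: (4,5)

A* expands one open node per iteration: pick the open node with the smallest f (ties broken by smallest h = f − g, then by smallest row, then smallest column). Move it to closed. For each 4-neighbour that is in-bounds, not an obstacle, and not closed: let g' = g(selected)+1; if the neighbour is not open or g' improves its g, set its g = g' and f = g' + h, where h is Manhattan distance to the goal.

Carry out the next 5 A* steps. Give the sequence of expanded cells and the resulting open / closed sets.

step 1: expand (3,5) (f=6, h=5) → closed; open now [(2,5) g=2 f=8, (3,6) g=2 f=8, (4,4) g=1 f=6, (4,6) g=1 f=8]
step 2: expand (4,4) (f=6, h=5) → closed; open now [(2,5) g=2 f=8, (3,6) g=2 f=8, (4,6) g=1 f=8]
step 3: expand (2,5) (f=8, h=6) → closed; open now [(1,5) g=3 f=10, (2,4) g=3 f=8, (2,6) g=3 f=10, (3,6) g=2 f=8, (4,6) g=1 f=8]
step 4: expand (2,4) (f=8, h=5) → closed; open now [(1,5) g=3 f=10, (2,3) g=4 f=8, (2,6) g=3 f=10, (3,6) g=2 f=8, (4,6) g=1 f=8]
step 5: expand (2,3) (f=8, h=4) → closed; open now [(1,3) g=5 f=10, (1,5) g=3 f=10, (2,2) g=5 f=8, (2,6) g=3 f=10, (3,6) g=2 f=8, (4,6) g=1 f=8]

order=[(3,5) → (4,4) → (2,5) → (2,4) → (2,3)]; open=[(1,3) g=5 f=10, (1,5) g=3 f=10, (2,2) g=5 f=8, (2,6) g=3 f=10, (3,6) g=2 f=8, (4,6) g=1 f=8]; closed=[(2,3), (2,4), (2,5), (3,5), (4,4), (4,5)]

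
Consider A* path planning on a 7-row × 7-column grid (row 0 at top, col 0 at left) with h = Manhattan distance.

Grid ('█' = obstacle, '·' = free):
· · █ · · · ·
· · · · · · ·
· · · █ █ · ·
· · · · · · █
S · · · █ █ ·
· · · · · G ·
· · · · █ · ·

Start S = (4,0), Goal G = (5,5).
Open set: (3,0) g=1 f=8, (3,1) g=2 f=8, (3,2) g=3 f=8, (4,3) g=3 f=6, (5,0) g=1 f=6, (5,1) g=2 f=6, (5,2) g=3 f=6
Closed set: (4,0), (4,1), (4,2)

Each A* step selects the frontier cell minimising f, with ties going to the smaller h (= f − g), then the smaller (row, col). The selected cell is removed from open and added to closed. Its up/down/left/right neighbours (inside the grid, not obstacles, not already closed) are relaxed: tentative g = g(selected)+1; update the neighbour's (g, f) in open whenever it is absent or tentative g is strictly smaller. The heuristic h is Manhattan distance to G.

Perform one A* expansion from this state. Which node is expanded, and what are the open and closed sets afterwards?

step 1: expand (4,3) (f=6, h=3) → closed; open now [(3,0) g=1 f=8, (3,1) g=2 f=8, (3,2) g=3 f=8, (3,3) g=4 f=8, (5,0) g=1 f=6, (5,1) g=2 f=6, (5,2) g=3 f=6, (5,3) g=4 f=6]

expanded=(4,3); open=[(3,0) g=1 f=8, (3,1) g=2 f=8, (3,2) g=3 f=8, (3,3) g=4 f=8, (5,0) g=1 f=6, (5,1) g=2 f=6, (5,2) g=3 f=6, (5,3) g=4 f=6]; closed=[(4,0), (4,1), (4,2), (4,3)]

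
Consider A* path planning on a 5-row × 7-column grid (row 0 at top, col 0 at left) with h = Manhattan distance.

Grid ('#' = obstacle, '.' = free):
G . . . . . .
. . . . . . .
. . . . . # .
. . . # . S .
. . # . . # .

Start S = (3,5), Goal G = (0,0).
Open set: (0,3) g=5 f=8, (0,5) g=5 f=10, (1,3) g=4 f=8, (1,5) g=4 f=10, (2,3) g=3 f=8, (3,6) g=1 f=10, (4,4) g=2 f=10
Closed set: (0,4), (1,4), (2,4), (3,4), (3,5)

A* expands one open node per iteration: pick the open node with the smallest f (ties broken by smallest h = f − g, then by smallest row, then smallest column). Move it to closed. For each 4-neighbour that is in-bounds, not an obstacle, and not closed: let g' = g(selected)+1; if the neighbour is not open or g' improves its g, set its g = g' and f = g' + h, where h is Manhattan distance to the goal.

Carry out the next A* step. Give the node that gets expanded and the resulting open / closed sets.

expanded=(0,3); open=[(0,2) g=6 f=8, (0,5) g=5 f=10, (1,3) g=4 f=8, (1,5) g=4 f=10, (2,3) g=3 f=8, (3,6) g=1 f=10, (4,4) g=2 f=10]; closed=[(0,3), (0,4), (1,4), (2,4), (3,4), (3,5)]

step 1: expand (0,3) (f=8, h=3) → closed; open now [(0,2) g=6 f=8, (0,5) g=5 f=10, (1,3) g=4 f=8, (1,5) g=4 f=10, (2,3) g=3 f=8, (3,6) g=1 f=10, (4,4) g=2 f=10]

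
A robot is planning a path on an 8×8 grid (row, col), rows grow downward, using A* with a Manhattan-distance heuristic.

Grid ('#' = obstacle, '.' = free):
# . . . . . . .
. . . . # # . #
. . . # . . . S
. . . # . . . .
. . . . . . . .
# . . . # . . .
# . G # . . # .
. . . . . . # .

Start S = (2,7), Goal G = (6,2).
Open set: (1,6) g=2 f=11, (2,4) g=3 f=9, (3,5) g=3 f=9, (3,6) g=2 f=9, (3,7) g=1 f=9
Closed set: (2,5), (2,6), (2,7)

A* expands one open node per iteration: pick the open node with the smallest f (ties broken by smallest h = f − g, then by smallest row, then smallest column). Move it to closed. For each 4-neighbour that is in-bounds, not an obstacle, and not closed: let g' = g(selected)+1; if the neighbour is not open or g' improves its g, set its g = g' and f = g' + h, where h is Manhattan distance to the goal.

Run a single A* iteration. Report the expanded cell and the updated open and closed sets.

expanded=(2,4); open=[(1,6) g=2 f=11, (3,4) g=4 f=9, (3,5) g=3 f=9, (3,6) g=2 f=9, (3,7) g=1 f=9]; closed=[(2,4), (2,5), (2,6), (2,7)]

step 1: expand (2,4) (f=9, h=6) → closed; open now [(1,6) g=2 f=11, (3,4) g=4 f=9, (3,5) g=3 f=9, (3,6) g=2 f=9, (3,7) g=1 f=9]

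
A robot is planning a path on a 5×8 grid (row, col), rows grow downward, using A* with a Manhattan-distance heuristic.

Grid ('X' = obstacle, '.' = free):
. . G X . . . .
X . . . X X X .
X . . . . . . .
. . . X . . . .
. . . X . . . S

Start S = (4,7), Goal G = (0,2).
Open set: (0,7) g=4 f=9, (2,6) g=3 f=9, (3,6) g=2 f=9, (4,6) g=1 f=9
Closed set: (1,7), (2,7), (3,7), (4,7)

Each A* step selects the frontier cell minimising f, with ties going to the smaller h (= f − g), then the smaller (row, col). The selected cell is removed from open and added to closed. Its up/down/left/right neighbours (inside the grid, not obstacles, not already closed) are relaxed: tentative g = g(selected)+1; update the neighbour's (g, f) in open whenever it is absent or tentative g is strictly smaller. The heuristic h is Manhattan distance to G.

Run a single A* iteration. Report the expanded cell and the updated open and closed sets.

expanded=(0,7); open=[(0,6) g=5 f=9, (2,6) g=3 f=9, (3,6) g=2 f=9, (4,6) g=1 f=9]; closed=[(0,7), (1,7), (2,7), (3,7), (4,7)]

step 1: expand (0,7) (f=9, h=5) → closed; open now [(0,6) g=5 f=9, (2,6) g=3 f=9, (3,6) g=2 f=9, (4,6) g=1 f=9]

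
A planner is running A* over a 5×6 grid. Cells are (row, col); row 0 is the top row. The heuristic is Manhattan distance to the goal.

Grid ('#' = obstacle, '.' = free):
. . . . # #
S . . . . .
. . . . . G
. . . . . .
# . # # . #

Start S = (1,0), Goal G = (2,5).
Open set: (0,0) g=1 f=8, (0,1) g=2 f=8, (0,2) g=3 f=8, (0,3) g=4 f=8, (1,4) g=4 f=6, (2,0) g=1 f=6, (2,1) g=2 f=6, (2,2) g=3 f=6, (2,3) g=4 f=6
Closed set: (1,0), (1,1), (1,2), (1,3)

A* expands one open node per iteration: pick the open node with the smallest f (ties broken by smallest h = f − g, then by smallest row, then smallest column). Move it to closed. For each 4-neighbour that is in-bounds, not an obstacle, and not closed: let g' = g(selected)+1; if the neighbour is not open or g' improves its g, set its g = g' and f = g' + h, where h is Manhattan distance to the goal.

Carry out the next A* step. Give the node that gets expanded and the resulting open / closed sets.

expanded=(1,4); open=[(0,0) g=1 f=8, (0,1) g=2 f=8, (0,2) g=3 f=8, (0,3) g=4 f=8, (1,5) g=5 f=6, (2,0) g=1 f=6, (2,1) g=2 f=6, (2,2) g=3 f=6, (2,3) g=4 f=6, (2,4) g=5 f=6]; closed=[(1,0), (1,1), (1,2), (1,3), (1,4)]

step 1: expand (1,4) (f=6, h=2) → closed; open now [(0,0) g=1 f=8, (0,1) g=2 f=8, (0,2) g=3 f=8, (0,3) g=4 f=8, (1,5) g=5 f=6, (2,0) g=1 f=6, (2,1) g=2 f=6, (2,2) g=3 f=6, (2,3) g=4 f=6, (2,4) g=5 f=6]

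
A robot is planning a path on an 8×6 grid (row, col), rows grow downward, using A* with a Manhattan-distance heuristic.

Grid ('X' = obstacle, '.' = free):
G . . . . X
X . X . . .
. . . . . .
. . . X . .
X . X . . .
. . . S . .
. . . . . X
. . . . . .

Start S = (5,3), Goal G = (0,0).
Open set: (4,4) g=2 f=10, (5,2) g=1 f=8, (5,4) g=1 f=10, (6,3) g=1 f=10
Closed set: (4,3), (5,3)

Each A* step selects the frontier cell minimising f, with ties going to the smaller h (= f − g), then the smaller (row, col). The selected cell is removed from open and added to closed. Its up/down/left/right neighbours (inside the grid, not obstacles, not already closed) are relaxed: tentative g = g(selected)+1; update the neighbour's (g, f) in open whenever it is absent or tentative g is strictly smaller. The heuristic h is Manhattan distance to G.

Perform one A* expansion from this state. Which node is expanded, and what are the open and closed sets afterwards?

expanded=(5,2); open=[(4,4) g=2 f=10, (5,1) g=2 f=8, (5,4) g=1 f=10, (6,2) g=2 f=10, (6,3) g=1 f=10]; closed=[(4,3), (5,2), (5,3)]

step 1: expand (5,2) (f=8, h=7) → closed; open now [(4,4) g=2 f=10, (5,1) g=2 f=8, (5,4) g=1 f=10, (6,2) g=2 f=10, (6,3) g=1 f=10]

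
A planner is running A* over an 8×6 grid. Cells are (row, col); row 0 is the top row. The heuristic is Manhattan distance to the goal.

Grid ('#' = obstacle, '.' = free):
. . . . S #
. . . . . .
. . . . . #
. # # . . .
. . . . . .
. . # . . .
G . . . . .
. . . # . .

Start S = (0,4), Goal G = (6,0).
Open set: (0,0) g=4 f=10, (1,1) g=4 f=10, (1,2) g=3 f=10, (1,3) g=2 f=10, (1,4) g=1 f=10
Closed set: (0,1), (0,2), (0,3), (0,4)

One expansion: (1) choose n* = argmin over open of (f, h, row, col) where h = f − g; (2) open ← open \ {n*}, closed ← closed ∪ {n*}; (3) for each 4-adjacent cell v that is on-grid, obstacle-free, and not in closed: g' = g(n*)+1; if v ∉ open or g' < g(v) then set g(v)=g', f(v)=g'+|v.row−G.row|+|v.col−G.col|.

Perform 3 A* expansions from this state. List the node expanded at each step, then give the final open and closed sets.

step 1: expand (0,0) (f=10, h=6) → closed; open now [(1,0) g=5 f=10, (1,1) g=4 f=10, (1,2) g=3 f=10, (1,3) g=2 f=10, (1,4) g=1 f=10]
step 2: expand (1,0) (f=10, h=5) → closed; open now [(1,1) g=4 f=10, (1,2) g=3 f=10, (1,3) g=2 f=10, (1,4) g=1 f=10, (2,0) g=6 f=10]
step 3: expand (2,0) (f=10, h=4) → closed; open now [(1,1) g=4 f=10, (1,2) g=3 f=10, (1,3) g=2 f=10, (1,4) g=1 f=10, (2,1) g=7 f=12, (3,0) g=7 f=10]

order=[(0,0) → (1,0) → (2,0)]; open=[(1,1) g=4 f=10, (1,2) g=3 f=10, (1,3) g=2 f=10, (1,4) g=1 f=10, (2,1) g=7 f=12, (3,0) g=7 f=10]; closed=[(0,0), (0,1), (0,2), (0,3), (0,4), (1,0), (2,0)]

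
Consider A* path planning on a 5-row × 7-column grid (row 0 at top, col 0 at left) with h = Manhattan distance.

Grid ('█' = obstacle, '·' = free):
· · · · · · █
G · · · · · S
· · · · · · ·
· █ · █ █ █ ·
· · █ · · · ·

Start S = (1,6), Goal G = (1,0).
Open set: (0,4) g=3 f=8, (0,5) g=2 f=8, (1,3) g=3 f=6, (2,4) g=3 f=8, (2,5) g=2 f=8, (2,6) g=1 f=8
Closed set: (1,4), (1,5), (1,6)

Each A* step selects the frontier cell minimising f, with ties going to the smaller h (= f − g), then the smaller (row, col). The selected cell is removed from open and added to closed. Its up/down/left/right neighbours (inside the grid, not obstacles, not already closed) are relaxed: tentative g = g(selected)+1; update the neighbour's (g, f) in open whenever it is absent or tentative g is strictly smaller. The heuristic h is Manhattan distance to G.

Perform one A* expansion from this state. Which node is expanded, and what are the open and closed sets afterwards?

step 1: expand (1,3) (f=6, h=3) → closed; open now [(0,3) g=4 f=8, (0,4) g=3 f=8, (0,5) g=2 f=8, (1,2) g=4 f=6, (2,3) g=4 f=8, (2,4) g=3 f=8, (2,5) g=2 f=8, (2,6) g=1 f=8]

expanded=(1,3); open=[(0,3) g=4 f=8, (0,4) g=3 f=8, (0,5) g=2 f=8, (1,2) g=4 f=6, (2,3) g=4 f=8, (2,4) g=3 f=8, (2,5) g=2 f=8, (2,6) g=1 f=8]; closed=[(1,3), (1,4), (1,5), (1,6)]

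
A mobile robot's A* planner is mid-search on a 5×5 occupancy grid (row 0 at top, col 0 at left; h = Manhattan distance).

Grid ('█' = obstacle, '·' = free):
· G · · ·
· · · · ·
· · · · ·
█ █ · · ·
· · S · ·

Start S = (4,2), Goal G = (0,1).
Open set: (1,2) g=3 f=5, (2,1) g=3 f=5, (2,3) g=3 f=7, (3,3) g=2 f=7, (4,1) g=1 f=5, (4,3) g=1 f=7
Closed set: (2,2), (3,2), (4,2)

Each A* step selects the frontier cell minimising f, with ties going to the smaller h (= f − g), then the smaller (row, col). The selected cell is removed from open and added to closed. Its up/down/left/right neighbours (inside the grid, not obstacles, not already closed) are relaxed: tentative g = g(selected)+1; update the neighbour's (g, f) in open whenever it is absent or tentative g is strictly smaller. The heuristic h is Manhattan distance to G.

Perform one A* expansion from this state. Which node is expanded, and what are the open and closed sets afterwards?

expanded=(1,2); open=[(0,2) g=4 f=5, (1,1) g=4 f=5, (1,3) g=4 f=7, (2,1) g=3 f=5, (2,3) g=3 f=7, (3,3) g=2 f=7, (4,1) g=1 f=5, (4,3) g=1 f=7]; closed=[(1,2), (2,2), (3,2), (4,2)]

step 1: expand (1,2) (f=5, h=2) → closed; open now [(0,2) g=4 f=5, (1,1) g=4 f=5, (1,3) g=4 f=7, (2,1) g=3 f=5, (2,3) g=3 f=7, (3,3) g=2 f=7, (4,1) g=1 f=5, (4,3) g=1 f=7]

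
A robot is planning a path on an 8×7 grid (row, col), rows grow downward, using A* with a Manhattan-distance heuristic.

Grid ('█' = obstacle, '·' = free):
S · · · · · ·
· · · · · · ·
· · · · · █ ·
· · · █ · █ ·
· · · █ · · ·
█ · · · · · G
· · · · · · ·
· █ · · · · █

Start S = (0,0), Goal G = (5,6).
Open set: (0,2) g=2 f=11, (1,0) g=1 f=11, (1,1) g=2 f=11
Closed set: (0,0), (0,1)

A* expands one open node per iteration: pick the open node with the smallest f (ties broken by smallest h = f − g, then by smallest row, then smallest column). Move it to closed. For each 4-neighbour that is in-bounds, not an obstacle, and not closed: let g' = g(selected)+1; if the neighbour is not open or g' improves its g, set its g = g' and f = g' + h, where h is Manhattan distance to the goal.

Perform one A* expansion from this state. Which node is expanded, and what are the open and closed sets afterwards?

step 1: expand (0,2) (f=11, h=9) → closed; open now [(0,3) g=3 f=11, (1,0) g=1 f=11, (1,1) g=2 f=11, (1,2) g=3 f=11]

expanded=(0,2); open=[(0,3) g=3 f=11, (1,0) g=1 f=11, (1,1) g=2 f=11, (1,2) g=3 f=11]; closed=[(0,0), (0,1), (0,2)]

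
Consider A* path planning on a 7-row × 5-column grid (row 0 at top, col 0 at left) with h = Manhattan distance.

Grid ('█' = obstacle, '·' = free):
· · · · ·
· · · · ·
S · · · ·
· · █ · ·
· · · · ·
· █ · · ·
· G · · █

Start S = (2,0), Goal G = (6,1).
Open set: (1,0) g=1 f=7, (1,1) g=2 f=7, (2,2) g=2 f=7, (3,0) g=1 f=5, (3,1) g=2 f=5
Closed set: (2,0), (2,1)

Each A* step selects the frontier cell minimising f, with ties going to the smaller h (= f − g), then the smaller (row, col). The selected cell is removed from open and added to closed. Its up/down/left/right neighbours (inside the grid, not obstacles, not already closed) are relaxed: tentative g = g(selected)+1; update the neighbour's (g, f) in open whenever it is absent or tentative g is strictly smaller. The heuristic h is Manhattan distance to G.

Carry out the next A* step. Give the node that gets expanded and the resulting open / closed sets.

step 1: expand (3,1) (f=5, h=3) → closed; open now [(1,0) g=1 f=7, (1,1) g=2 f=7, (2,2) g=2 f=7, (3,0) g=1 f=5, (4,1) g=3 f=5]

expanded=(3,1); open=[(1,0) g=1 f=7, (1,1) g=2 f=7, (2,2) g=2 f=7, (3,0) g=1 f=5, (4,1) g=3 f=5]; closed=[(2,0), (2,1), (3,1)]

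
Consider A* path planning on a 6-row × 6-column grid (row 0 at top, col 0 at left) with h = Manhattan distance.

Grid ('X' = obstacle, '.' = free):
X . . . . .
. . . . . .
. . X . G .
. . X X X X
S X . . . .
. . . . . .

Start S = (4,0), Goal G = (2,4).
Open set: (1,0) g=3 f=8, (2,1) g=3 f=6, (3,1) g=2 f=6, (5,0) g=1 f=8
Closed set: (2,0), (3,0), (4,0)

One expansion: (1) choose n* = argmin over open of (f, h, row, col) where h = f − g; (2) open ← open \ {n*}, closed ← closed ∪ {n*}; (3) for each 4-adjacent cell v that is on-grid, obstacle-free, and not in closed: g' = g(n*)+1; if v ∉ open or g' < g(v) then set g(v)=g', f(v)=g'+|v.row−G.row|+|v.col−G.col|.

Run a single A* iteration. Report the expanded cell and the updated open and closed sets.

step 1: expand (2,1) (f=6, h=3) → closed; open now [(1,0) g=3 f=8, (1,1) g=4 f=8, (3,1) g=2 f=6, (5,0) g=1 f=8]

expanded=(2,1); open=[(1,0) g=3 f=8, (1,1) g=4 f=8, (3,1) g=2 f=6, (5,0) g=1 f=8]; closed=[(2,0), (2,1), (3,0), (4,0)]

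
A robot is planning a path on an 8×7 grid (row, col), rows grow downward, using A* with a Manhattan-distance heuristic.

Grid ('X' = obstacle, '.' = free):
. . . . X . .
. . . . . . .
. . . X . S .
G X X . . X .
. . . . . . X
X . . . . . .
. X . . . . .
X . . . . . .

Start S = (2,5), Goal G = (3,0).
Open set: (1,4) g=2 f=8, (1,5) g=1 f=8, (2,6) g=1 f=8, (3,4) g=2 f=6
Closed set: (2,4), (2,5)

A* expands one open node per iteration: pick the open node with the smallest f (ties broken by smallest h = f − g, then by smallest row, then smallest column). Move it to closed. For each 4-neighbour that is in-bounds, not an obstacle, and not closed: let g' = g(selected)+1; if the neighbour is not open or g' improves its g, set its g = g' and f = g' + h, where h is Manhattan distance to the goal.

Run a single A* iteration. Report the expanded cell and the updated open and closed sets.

expanded=(3,4); open=[(1,4) g=2 f=8, (1,5) g=1 f=8, (2,6) g=1 f=8, (3,3) g=3 f=6, (4,4) g=3 f=8]; closed=[(2,4), (2,5), (3,4)]

step 1: expand (3,4) (f=6, h=4) → closed; open now [(1,4) g=2 f=8, (1,5) g=1 f=8, (2,6) g=1 f=8, (3,3) g=3 f=6, (4,4) g=3 f=8]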